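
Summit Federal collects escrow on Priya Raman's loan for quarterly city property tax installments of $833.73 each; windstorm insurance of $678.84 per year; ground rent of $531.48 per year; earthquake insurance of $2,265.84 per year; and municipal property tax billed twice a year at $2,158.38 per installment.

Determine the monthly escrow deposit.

City property tax = $833.73 × 4 = $3,334.92/yr
Windstorm insurance = $678.84/yr
Ground rent = $531.48/yr
Earthquake insurance = $2,265.84/yr
Municipal property tax = $2,158.38 × 2 = $4,316.76/yr
Total annual escrow = $11,127.84
Monthly = $11,127.84 / 12 = $927.32

$927.32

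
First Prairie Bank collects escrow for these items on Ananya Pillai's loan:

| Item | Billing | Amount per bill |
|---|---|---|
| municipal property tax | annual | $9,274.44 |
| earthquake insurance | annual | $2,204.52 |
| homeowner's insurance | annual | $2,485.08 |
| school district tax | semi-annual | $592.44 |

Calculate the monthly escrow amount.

Municipal property tax = $9,274.44 per year
Earthquake insurance = $2,204.52 per year
Homeowner's insurance = $2,485.08 per year
School district tax = $592.44 × 2 = $1,184.88 per year
Combined annual = $9,274.44 + $2,204.52 + $2,485.08 + $1,184.88 = $15,148.92
Per month = $15,148.92 / 12 = $1,262.41

$1,262.41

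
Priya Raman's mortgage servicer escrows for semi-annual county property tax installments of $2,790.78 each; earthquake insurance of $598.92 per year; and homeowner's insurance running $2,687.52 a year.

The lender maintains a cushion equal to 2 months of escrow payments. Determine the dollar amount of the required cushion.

$1,478.00

County property tax = $2,790.78 × 2 = $5,581.56/yr
Earthquake insurance = $598.92/yr
Homeowner's insurance = $2,687.52/yr
Combined annual = $5,581.56 + $598.92 + $2,687.52 = $8,868.00
Base monthly escrow = $8,868.00 / 12 = $739.00
Cushion = 2 × $739.00 = $1,478.00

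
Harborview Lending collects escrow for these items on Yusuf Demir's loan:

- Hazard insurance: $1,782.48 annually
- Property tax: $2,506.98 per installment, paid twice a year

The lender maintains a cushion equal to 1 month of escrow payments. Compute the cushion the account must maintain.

Hazard insurance = $1,782.48 per year
Property tax = $2,506.98 × 2 = $5,013.96 per year
Combined annual = $6,796.44
Base monthly escrow = $6,796.44 / 12 = $566.37
Reserve = 1 × $566.37 = $566.37

$566.37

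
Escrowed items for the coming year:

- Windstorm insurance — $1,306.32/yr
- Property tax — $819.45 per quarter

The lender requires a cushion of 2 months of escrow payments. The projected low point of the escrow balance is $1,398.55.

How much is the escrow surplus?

Windstorm insurance — $1,306.32
Property tax — $819.45 × 4 = $3,277.80
Total per year = $4,584.12
Base monthly escrow = $4,584.12 ÷ 12 = $382.01
Required cushion = 2 × $382.01 = $764.02
Excess over cushion: $1,398.55 − $764.02 = $634.53

$634.53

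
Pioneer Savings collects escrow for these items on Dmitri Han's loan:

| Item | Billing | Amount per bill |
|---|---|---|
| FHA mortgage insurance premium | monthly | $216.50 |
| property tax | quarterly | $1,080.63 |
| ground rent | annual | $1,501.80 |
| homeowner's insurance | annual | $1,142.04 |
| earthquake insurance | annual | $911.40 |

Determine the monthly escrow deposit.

$872.98

FHA mortgage insurance premium: $216.50 × 12 = $2,598.00/yr
Property tax: $1,080.63 × 4 = $4,322.52/yr
Ground rent: $1,501.80/yr
Homeowner's insurance: $1,142.04/yr
Earthquake insurance: $911.40/yr
Annual escrow total = $2,598.00 + $4,322.52 + $1,501.80 + $1,142.04 + $911.40 = $10,475.76
Monthly escrow = $10,475.76 / 12 = $872.98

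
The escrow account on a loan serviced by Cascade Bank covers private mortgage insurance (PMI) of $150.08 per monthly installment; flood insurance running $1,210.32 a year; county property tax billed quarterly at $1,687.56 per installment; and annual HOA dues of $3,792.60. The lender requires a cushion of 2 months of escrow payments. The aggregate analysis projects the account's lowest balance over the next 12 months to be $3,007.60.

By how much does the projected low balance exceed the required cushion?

Private mortgage insurance (PMI): $150.08 × 12 = $1,800.96 annually
Flood insurance: $1,210.32 annually
County property tax: $1,687.56 × 4 = $6,750.24 annually
HOA dues: $3,792.60 annually
Total per year = $13,554.12
Per month = $13,554.12 / 12 = $1,129.51
Required reserve = 2 × $1,129.51 = $2,259.02
Excess over cushion: $3,007.60 − $2,259.02 = $748.58

$748.58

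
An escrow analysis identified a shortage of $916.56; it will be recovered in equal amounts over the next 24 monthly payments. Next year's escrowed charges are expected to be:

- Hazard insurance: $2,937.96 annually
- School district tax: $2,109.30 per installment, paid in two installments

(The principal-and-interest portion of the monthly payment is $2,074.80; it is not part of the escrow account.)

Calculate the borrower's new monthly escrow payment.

$634.57

Hazard insurance = $2,937.96 per year
School district tax = $2,109.30 × 2 = $4,218.60 per year
Total annual escrow = $2,937.96 + $4,218.60 = $7,156.56
Base monthly escrow = $7,156.56 ÷ 12 = $596.38
Monthly shortage recovery: $916.56 ÷ 24 = $38.19
Adjusted monthly = $596.38 + $38.19 = $634.57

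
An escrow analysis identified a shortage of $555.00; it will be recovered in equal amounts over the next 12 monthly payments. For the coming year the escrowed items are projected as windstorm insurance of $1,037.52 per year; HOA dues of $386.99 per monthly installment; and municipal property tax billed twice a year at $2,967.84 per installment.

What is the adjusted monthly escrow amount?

Windstorm insurance — $1,037.52/yr
HOA dues — $386.99 × 12 = $4,643.88/yr
Municipal property tax — $2,967.84 × 2 = $5,935.68/yr
Total per year = $11,617.08
Monthly = $11,617.08 ÷ 12 = $968.09
Monthly shortage recovery: $555.00 / 12 = $46.25
New monthly escrow = $968.09 + $46.25 = $1,014.34

$1,014.34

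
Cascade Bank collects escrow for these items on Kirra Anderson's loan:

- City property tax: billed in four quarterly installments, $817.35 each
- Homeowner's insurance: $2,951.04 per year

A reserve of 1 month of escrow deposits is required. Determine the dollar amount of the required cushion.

$518.37

City property tax = $817.35 × 4 = $3,269.40
Homeowner's insurance = $2,951.04
Annual escrow total = $3,269.40 + $2,951.04 = $6,220.44
Monthly = $6,220.44 / 12 = $518.37
Required cushion = 1 × $518.37 = $518.37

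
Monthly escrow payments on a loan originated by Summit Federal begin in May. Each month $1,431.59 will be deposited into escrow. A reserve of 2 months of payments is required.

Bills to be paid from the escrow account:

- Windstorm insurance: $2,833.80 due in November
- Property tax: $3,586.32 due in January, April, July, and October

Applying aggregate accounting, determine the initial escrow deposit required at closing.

Cushion = 2 × $1,431.59 = $2,863.18
Trial balance (start $0, +$1,431.59 each month, − disbursements):
  May: +$1,431.59 → $1,431.59
  Jun: +$1,431.59 → $2,863.18
  Jul: +$1,431.59 − $3,586.32 → $708.45
  Aug: +$1,431.59 → $2,140.04
  Sep: +$1,431.59 → $3,571.63
  Oct: +$1,431.59 − $3,586.32 → $1,416.90
  Nov: +$1,431.59 − $2,833.80 → $14.69
  Dec: +$1,431.59 → $1,446.28
  Jan: +$1,431.59 − $3,586.32 → -$708.45
  Feb: +$1,431.59 → $723.14
  Mar: +$1,431.59 → $2,154.73
  Apr: +$1,431.59 − $3,586.32 → $0.00
Lowest trial balance = -$708.45 (Jan)
Initial deposit = cushion − low point = $2,863.18 − (-$708.45) = $3,571.63

$3,571.63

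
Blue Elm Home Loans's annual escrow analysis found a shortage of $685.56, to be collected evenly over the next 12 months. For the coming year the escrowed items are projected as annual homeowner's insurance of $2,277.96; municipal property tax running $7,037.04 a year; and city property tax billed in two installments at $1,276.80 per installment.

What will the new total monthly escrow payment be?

Homeowner's insurance: $2,277.96 annually
Municipal property tax: $7,037.04 annually
City property tax: $1,276.80 × 2 = $2,553.60 annually
Total per year = $2,277.96 + $7,037.04 + $2,553.60 = $11,868.60
Monthly escrow = $11,868.60 ÷ 12 = $989.05
Monthly shortage recovery: $685.56 / 12 = $57.13
Adjusted monthly = $989.05 + $57.13 = $1,046.18

$1,046.18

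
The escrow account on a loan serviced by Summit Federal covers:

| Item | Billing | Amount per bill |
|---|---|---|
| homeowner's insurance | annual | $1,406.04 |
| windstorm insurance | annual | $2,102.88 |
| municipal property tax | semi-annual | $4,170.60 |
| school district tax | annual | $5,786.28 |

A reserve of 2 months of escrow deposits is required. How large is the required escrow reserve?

$2,939.40

Homeowner's insurance = $1,406.04
Windstorm insurance = $2,102.88
Municipal property tax = $4,170.60 × 2 = $8,341.20
School district tax = $5,786.28
Yearly total = $1,406.04 + $2,102.88 + $8,341.20 + $5,786.28 = $17,636.40
Monthly = $17,636.40 / 12 = $1,469.70
Reserve = 2 × $1,469.70 = $2,939.40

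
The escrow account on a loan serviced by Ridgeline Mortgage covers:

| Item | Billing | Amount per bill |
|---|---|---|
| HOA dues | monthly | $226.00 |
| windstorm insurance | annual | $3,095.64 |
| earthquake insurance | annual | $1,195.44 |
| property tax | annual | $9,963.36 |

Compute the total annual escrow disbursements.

$16,966.44

HOA dues = $226.00 × 12 = $2,712.00/yr
Windstorm insurance = $3,095.64/yr
Earthquake insurance = $1,195.44/yr
Property tax = $9,963.36/yr
Annual escrow total = $16,966.44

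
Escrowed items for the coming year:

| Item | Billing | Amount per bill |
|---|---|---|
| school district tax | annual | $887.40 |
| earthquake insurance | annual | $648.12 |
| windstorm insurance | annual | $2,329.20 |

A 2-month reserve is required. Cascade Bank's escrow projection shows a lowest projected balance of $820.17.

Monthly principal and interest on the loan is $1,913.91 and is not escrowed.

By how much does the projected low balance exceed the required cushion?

School district tax — $887.40 annually
Earthquake insurance — $648.12 annually
Windstorm insurance — $2,329.20 annually
Yearly total = $3,864.72
Base monthly escrow = $3,864.72 / 12 = $322.06
Required cushion = 2 × $322.06 = $644.12
Surplus = $820.17 − $644.12 = $176.05

$176.05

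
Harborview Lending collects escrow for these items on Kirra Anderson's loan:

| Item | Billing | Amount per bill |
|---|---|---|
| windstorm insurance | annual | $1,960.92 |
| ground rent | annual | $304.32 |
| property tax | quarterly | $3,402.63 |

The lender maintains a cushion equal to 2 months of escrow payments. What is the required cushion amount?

Windstorm insurance — $1,960.92 annually
Ground rent — $304.32 annually
Property tax — $3,402.63 × 4 = $13,610.52 annually
Yearly total = $1,960.92 + $304.32 + $13,610.52 = $15,875.76
Per month = $15,875.76 ÷ 12 = $1,322.98
Reserve = 2 × $1,322.98 = $2,645.96

$2,645.96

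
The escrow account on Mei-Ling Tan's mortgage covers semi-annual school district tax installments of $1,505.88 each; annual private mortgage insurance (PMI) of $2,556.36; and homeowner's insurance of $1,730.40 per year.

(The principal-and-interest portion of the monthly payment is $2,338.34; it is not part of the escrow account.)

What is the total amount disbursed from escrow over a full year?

$7,298.52

School district tax = $1,505.88 × 2 = $3,011.76/yr
Private mortgage insurance (PMI) = $2,556.36/yr
Homeowner's insurance = $1,730.40/yr
Combined annual = $3,011.76 + $2,556.36 + $1,730.40 = $7,298.52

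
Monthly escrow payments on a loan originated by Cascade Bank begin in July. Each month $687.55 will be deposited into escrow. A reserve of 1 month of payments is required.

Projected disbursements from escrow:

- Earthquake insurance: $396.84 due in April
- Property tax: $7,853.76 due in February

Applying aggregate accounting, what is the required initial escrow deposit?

$3,040.91

Cushion = 1 × $687.55 = $687.55
Trial balance (start $0, +$687.55 each month, − disbursements):
  Jul: +$687.55 → $687.55
  Aug: +$687.55 → $1,375.10
  Sep: +$687.55 → $2,062.65
  Oct: +$687.55 → $2,750.20
  Nov: +$687.55 → $3,437.75
  Dec: +$687.55 → $4,125.30
  Jan: +$687.55 → $4,812.85
  Feb: +$687.55 − $7,853.76 → -$2,353.36
  Mar: +$687.55 → -$1,665.81
  Apr: +$687.55 − $396.84 → -$1,375.10
  May: +$687.55 → -$687.55
  Jun: +$687.55 → $0.00
Lowest trial balance = -$2,353.36 (Feb)
Initial deposit = cushion − low point = $687.55 − (-$2,353.36) = $3,040.91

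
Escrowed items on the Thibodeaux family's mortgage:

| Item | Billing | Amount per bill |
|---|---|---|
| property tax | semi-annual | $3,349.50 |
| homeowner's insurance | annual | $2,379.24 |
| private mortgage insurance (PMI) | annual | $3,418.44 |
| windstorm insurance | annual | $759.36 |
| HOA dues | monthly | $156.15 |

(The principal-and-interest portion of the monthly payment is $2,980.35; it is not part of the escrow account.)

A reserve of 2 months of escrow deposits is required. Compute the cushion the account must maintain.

Property tax — $3,349.50 × 2 = $6,699.00
Homeowner's insurance — $2,379.24
Private mortgage insurance (PMI) — $3,418.44
Windstorm insurance — $759.36
HOA dues — $156.15 × 12 = $1,873.80
Total per year = $15,129.84
Base monthly escrow = $15,129.84 / 12 = $1,260.82
Cushion = 2 × $1,260.82 = $2,521.64

$2,521.64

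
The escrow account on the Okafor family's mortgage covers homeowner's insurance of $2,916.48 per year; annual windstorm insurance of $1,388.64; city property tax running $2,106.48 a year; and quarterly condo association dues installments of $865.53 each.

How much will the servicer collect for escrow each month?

Homeowner's insurance: $2,916.48 annually
Windstorm insurance: $1,388.64 annually
City property tax: $2,106.48 annually
Condo association dues: $865.53 × 4 = $3,462.12 annually
Total per year = $2,916.48 + $1,388.64 + $2,106.48 + $3,462.12 = $9,873.72
Per month = $9,873.72 ÷ 12 = $822.81

$822.81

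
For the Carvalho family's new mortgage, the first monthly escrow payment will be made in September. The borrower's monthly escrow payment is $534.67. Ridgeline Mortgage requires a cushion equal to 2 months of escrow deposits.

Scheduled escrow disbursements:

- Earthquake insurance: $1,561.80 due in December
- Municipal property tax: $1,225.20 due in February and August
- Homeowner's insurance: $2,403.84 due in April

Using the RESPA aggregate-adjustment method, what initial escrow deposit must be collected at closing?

$1,982.82

Cushion = 2 × $534.67 = $1,069.34
Trial balance (start $0, +$534.67 each month, − disbursements):
  Sep: +$534.67 → $534.67
  Oct: +$534.67 → $1,069.34
  Nov: +$534.67 → $1,604.01
  Dec: +$534.67 − $1,561.80 → $576.88
  Jan: +$534.67 → $1,111.55
  Feb: +$534.67 − $1,225.20 → $421.02
  Mar: +$534.67 → $955.69
  Apr: +$534.67 − $2,403.84 → -$913.48
  May: +$534.67 → -$378.81
  Jun: +$534.67 → $155.86
  Jul: +$534.67 → $690.53
  Aug: +$534.67 − $1,225.20 → $0.00
Lowest trial balance = -$913.48 (Apr)
Initial deposit = cushion − low point = $1,069.34 − (-$913.48) = $1,982.82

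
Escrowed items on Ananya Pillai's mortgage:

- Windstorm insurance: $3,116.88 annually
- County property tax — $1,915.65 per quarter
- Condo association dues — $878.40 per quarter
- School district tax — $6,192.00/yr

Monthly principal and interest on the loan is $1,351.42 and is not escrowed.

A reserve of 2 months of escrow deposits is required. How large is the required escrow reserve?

Windstorm insurance = $3,116.88 per year
County property tax = $1,915.65 × 4 = $7,662.60 per year
Condo association dues = $878.40 × 4 = $3,513.60 per year
School district tax = $6,192.00 per year
Combined annual = $3,116.88 + $7,662.60 + $3,513.60 + $6,192.00 = $20,485.08
Monthly escrow = $20,485.08 ÷ 12 = $1,707.09
Cushion = 2 × $1,707.09 = $3,414.18

$3,414.18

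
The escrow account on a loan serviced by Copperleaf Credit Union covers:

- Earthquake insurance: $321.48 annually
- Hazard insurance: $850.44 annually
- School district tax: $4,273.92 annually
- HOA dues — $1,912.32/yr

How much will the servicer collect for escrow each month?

Earthquake insurance = $321.48 per year
Hazard insurance = $850.44 per year
School district tax = $4,273.92 per year
HOA dues = $1,912.32 per year
Annual escrow total = $7,358.16
Monthly escrow = $7,358.16 / 12 = $613.18

$613.18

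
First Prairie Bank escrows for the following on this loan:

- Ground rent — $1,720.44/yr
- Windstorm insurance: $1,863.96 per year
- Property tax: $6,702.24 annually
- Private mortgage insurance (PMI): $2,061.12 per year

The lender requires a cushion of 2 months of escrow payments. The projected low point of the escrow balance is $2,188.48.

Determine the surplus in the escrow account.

$130.52

Ground rent: $1,720.44 per year
Windstorm insurance: $1,863.96 per year
Property tax: $6,702.24 per year
Private mortgage insurance (PMI): $2,061.12 per year
Total annual escrow = $1,720.44 + $1,863.96 + $6,702.24 + $2,061.12 = $12,347.76
Base monthly escrow = $12,347.76 / 12 = $1,028.98
Cushion = 2 × $1,028.98 = $2,057.96
Excess over cushion: $2,188.48 − $2,057.96 = $130.52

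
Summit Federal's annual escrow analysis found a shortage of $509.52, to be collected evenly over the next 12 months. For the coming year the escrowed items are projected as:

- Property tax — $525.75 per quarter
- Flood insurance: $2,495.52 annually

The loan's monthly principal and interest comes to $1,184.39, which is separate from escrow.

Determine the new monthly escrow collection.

Property tax: $525.75 × 4 = $2,103.00 per year
Flood insurance: $2,495.52 per year
Combined annual = $2,103.00 + $2,495.52 = $4,598.52
Monthly = $4,598.52 ÷ 12 = $383.21
Shortage per month = $509.52 / 12 = $42.46
Adjusted monthly = $383.21 + $42.46 = $425.67

$425.67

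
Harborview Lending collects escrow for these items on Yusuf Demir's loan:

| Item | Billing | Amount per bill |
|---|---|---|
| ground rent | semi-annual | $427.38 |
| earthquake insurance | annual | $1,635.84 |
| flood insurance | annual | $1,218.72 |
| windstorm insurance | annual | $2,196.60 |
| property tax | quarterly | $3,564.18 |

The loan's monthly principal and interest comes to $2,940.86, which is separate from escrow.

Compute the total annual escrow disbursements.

$20,162.64

Ground rent — $427.38 × 2 = $854.76 annually
Earthquake insurance — $1,635.84 annually
Flood insurance — $1,218.72 annually
Windstorm insurance — $2,196.60 annually
Property tax — $3,564.18 × 4 = $14,256.72 annually
Annual escrow total = $854.76 + $1,635.84 + $1,218.72 + $2,196.60 + $14,256.72 = $20,162.64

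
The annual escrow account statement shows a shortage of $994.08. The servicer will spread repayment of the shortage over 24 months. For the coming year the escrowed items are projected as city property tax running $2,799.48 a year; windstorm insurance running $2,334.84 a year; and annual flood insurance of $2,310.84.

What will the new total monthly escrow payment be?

$661.85

City property tax = $2,799.48/yr
Windstorm insurance = $2,334.84/yr
Flood insurance = $2,310.84/yr
Total annual escrow = $2,799.48 + $2,334.84 + $2,310.84 = $7,445.16
Monthly = $7,445.16 ÷ 12 = $620.43
Monthly shortage recovery: $994.08 / 24 = $41.42
Adjusted monthly = $620.43 + $41.42 = $661.85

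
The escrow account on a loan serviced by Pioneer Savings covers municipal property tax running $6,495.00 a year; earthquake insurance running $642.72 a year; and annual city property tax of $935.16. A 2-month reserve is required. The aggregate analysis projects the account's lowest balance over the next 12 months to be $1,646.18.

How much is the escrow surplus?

Municipal property tax — $6,495.00/yr
Earthquake insurance — $642.72/yr
City property tax — $935.16/yr
Combined annual = $8,072.88
Monthly escrow = $8,072.88 ÷ 12 = $672.74
Required reserve = 2 × $672.74 = $1,345.48
Excess over cushion: $1,646.18 − $1,345.48 = $300.70

$300.70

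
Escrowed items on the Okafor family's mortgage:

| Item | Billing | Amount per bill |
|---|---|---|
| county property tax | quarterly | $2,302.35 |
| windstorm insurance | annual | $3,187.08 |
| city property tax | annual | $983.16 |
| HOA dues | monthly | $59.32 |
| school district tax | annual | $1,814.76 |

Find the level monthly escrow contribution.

County property tax — $2,302.35 × 4 = $9,209.40 per year
Windstorm insurance — $3,187.08 per year
City property tax — $983.16 per year
HOA dues — $59.32 × 12 = $711.84 per year
School district tax — $1,814.76 per year
Combined annual = $15,906.24
Monthly = $15,906.24 ÷ 12 = $1,325.52

$1,325.52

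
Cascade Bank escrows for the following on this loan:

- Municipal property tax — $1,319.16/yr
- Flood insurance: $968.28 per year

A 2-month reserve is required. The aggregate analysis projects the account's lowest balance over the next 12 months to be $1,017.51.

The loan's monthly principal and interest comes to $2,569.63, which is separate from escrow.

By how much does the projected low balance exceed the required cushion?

$636.27

Municipal property tax — $1,319.16 annually
Flood insurance — $968.28 annually
Combined annual = $1,319.16 + $968.28 = $2,287.44
Per month = $2,287.44 ÷ 12 = $190.62
Required cushion = 2 × $190.62 = $381.24
Excess over cushion: $1,017.51 − $381.24 = $636.27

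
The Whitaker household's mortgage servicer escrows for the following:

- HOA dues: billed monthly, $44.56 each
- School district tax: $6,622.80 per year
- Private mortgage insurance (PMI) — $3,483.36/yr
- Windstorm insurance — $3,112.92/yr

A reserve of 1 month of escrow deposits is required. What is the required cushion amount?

HOA dues — $44.56 × 12 = $534.72
School district tax — $6,622.80
Private mortgage insurance (PMI) — $3,483.36
Windstorm insurance — $3,112.92
Annual escrow total = $534.72 + $6,622.80 + $3,483.36 + $3,112.92 = $13,753.80
Base monthly escrow = $13,753.80 ÷ 12 = $1,146.15
Cushion = 1 × $1,146.15 = $1,146.15

$1,146.15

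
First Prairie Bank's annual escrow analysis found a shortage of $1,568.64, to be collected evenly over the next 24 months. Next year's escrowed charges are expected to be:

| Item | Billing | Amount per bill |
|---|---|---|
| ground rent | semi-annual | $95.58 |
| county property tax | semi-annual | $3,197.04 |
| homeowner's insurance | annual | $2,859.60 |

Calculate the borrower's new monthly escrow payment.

$852.43

Ground rent: $95.58 × 2 = $191.16 annually
County property tax: $3,197.04 × 2 = $6,394.08 annually
Homeowner's insurance: $2,859.60 annually
Yearly total = $191.16 + $6,394.08 + $2,859.60 = $9,444.84
Base monthly escrow = $9,444.84 / 12 = $787.07
Monthly shortage recovery: $1,568.64 / 24 = $65.36
New monthly escrow = $787.07 + $65.36 = $852.43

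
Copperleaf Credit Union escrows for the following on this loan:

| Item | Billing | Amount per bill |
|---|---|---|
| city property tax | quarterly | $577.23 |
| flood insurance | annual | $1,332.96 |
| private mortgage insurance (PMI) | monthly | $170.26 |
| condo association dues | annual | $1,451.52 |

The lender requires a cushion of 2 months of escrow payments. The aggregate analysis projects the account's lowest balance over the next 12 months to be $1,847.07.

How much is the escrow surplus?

City property tax — $577.23 × 4 = $2,308.92 per year
Flood insurance — $1,332.96 per year
Private mortgage insurance (PMI) — $170.26 × 12 = $2,043.12 per year
Condo association dues — $1,451.52 per year
Total per year = $7,136.52
Monthly escrow = $7,136.52 / 12 = $594.71
Required reserve = 2 × $594.71 = $1,189.42
Excess over cushion: $1,847.07 − $1,189.42 = $657.65

$657.65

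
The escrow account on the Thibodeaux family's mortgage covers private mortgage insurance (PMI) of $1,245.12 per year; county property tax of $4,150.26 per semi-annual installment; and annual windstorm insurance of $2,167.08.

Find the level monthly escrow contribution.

Private mortgage insurance (PMI): $1,245.12 per year
County property tax: $4,150.26 × 2 = $8,300.52 per year
Windstorm insurance: $2,167.08 per year
Annual escrow total = $11,712.72
Per month = $11,712.72 / 12 = $976.06

$976.06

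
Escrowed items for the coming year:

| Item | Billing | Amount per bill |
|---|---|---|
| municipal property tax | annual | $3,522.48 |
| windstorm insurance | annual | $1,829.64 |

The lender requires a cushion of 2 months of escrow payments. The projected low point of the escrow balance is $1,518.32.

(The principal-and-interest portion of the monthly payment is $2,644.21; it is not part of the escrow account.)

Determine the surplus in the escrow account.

Municipal property tax = $3,522.48 per year
Windstorm insurance = $1,829.64 per year
Annual escrow total = $3,522.48 + $1,829.64 = $5,352.12
Monthly escrow = $5,352.12 / 12 = $446.01
Required cushion = 2 × $446.01 = $892.02
Excess over cushion: $1,518.32 − $892.02 = $626.30

$626.30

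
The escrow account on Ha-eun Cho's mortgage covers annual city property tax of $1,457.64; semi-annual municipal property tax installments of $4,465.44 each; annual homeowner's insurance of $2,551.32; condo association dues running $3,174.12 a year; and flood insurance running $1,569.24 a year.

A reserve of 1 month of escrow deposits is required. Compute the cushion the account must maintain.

$1,473.60

City property tax = $1,457.64
Municipal property tax = $4,465.44 × 2 = $8,930.88
Homeowner's insurance = $2,551.32
Condo association dues = $3,174.12
Flood insurance = $1,569.24
Annual escrow total = $1,457.64 + $8,930.88 + $2,551.32 + $3,174.12 + $1,569.24 = $17,683.20
Base monthly escrow = $17,683.20 / 12 = $1,473.60
Cushion = 1 × $1,473.60 = $1,473.60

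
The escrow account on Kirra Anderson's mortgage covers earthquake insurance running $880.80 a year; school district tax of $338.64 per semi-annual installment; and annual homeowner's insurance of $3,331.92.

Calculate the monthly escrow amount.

Earthquake insurance — $880.80
School district tax — $338.64 × 2 = $677.28
Homeowner's insurance — $3,331.92
Yearly total = $4,890.00
Per month = $4,890.00 ÷ 12 = $407.50

$407.50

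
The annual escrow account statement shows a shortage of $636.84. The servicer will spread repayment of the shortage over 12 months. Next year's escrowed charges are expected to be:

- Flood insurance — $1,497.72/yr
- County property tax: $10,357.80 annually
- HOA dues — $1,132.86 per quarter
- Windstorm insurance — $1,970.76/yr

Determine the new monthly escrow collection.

$1,582.88

Flood insurance — $1,497.72/yr
County property tax — $10,357.80/yr
HOA dues — $1,132.86 × 4 = $4,531.44/yr
Windstorm insurance — $1,970.76/yr
Total per year = $1,497.72 + $10,357.80 + $4,531.44 + $1,970.76 = $18,357.72
Monthly escrow = $18,357.72 / 12 = $1,529.81
Monthly shortage recovery: $636.84 ÷ 12 = $53.07
New monthly escrow = $1,529.81 + $53.07 = $1,582.88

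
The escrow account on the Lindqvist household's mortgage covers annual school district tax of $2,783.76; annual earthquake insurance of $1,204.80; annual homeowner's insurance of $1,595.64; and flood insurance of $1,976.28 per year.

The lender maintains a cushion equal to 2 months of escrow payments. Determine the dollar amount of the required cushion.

$1,260.08

School district tax: $2,783.76/yr
Earthquake insurance: $1,204.80/yr
Homeowner's insurance: $1,595.64/yr
Flood insurance: $1,976.28/yr
Combined annual = $2,783.76 + $1,204.80 + $1,595.64 + $1,976.28 = $7,560.48
Monthly = $7,560.48 / 12 = $630.04
Reserve = 2 × $630.04 = $1,260.08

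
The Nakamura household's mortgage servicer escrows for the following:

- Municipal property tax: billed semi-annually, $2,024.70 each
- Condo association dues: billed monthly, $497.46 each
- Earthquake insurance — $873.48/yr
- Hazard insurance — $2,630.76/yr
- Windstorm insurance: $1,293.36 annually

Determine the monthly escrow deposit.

Municipal property tax — $2,024.70 × 2 = $4,049.40 per year
Condo association dues — $497.46 × 12 = $5,969.52 per year
Earthquake insurance — $873.48 per year
Hazard insurance — $2,630.76 per year
Windstorm insurance — $1,293.36 per year
Annual escrow total = $4,049.40 + $5,969.52 + $873.48 + $2,630.76 + $1,293.36 = $14,816.52
Per month = $14,816.52 / 12 = $1,234.71

$1,234.71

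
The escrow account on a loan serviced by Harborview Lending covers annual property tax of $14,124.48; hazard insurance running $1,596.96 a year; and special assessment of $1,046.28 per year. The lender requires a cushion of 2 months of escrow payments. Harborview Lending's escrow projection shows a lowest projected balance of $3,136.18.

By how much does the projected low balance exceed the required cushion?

Property tax: $14,124.48 annually
Hazard insurance: $1,596.96 annually
Special assessment: $1,046.28 annually
Total annual escrow = $16,767.72
Per month = $16,767.72 ÷ 12 = $1,397.31
Required reserve = 2 × $1,397.31 = $2,794.62
Excess over cushion: $3,136.18 − $2,794.62 = $341.56

$341.56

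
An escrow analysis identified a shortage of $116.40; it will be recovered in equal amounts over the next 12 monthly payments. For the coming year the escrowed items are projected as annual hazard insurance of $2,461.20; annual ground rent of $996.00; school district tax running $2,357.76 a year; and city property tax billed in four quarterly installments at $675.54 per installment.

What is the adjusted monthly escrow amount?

$719.46

Hazard insurance — $2,461.20 annually
Ground rent — $996.00 annually
School district tax — $2,357.76 annually
City property tax — $675.54 × 4 = $2,702.16 annually
Total annual escrow = $2,461.20 + $996.00 + $2,357.76 + $2,702.16 = $8,517.12
Monthly = $8,517.12 / 12 = $709.76
Shortage spread = $116.40 / 12 = $9.70/mo
Adjusted monthly = $709.76 + $9.70 = $719.46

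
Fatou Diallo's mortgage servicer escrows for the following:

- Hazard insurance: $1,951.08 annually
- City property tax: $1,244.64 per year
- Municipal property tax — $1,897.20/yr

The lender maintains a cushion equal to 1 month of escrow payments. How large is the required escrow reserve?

$424.41

Hazard insurance = $1,951.08/yr
City property tax = $1,244.64/yr
Municipal property tax = $1,897.20/yr
Total annual escrow = $5,092.92
Monthly escrow = $5,092.92 / 12 = $424.41
Cushion = 1 × $424.41 = $424.41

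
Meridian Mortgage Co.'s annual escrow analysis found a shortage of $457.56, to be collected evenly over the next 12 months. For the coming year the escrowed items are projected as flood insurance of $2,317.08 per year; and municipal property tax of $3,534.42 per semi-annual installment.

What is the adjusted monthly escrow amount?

$820.29

Flood insurance: $2,317.08/yr
Municipal property tax: $3,534.42 × 2 = $7,068.84/yr
Annual escrow total = $9,385.92
Base monthly escrow = $9,385.92 ÷ 12 = $782.16
Shortage per month = $457.56 / 12 = $38.13
New monthly escrow = $782.16 + $38.13 = $820.29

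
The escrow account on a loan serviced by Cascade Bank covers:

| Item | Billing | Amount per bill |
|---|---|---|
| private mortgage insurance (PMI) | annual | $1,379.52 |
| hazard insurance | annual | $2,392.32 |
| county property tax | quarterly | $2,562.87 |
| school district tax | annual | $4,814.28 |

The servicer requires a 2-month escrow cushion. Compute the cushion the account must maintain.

$3,139.60

Private mortgage insurance (PMI) = $1,379.52 per year
Hazard insurance = $2,392.32 per year
County property tax = $2,562.87 × 4 = $10,251.48 per year
School district tax = $4,814.28 per year
Combined annual = $18,837.60
Monthly escrow = $18,837.60 ÷ 12 = $1,569.80
Reserve = 2 × $1,569.80 = $3,139.60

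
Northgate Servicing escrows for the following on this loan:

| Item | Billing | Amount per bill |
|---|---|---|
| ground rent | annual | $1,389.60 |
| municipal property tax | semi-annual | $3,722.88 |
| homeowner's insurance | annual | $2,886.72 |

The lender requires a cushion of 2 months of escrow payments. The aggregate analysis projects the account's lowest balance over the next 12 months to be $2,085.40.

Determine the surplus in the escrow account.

Ground rent — $1,389.60 annually
Municipal property tax — $3,722.88 × 2 = $7,445.76 annually
Homeowner's insurance — $2,886.72 annually
Total annual escrow = $11,722.08
Monthly = $11,722.08 / 12 = $976.84
Required cushion = 2 × $976.84 = $1,953.68
Surplus = $2,085.40 − $1,953.68 = $131.72

$131.72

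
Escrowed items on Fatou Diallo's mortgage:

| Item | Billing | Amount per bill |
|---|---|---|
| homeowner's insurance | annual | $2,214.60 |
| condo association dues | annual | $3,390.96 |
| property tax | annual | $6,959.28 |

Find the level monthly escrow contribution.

$1,047.07

Homeowner's insurance — $2,214.60 annually
Condo association dues — $3,390.96 annually
Property tax — $6,959.28 annually
Annual escrow total = $2,214.60 + $3,390.96 + $6,959.28 = $12,564.84
Base monthly escrow = $12,564.84 ÷ 12 = $1,047.07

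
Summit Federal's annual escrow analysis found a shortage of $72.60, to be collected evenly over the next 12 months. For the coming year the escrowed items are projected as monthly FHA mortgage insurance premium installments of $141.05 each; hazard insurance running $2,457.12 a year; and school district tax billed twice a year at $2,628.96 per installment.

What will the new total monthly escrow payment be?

FHA mortgage insurance premium: $141.05 × 12 = $1,692.60 annually
Hazard insurance: $2,457.12 annually
School district tax: $2,628.96 × 2 = $5,257.92 annually
Total annual escrow = $9,407.64
Monthly escrow = $9,407.64 ÷ 12 = $783.97
Monthly shortage recovery: $72.60 ÷ 12 = $6.05
Adjusted monthly = $783.97 + $6.05 = $790.02

$790.02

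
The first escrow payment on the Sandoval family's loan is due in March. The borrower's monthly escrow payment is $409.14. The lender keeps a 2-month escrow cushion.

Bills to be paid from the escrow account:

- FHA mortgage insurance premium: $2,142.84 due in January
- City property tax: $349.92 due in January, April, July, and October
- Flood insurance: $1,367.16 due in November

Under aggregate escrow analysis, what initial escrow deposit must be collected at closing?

$1,227.42

Cushion = 2 × $409.14 = $818.28
Trial balance (start $0, +$409.14 each month, − disbursements):
  Mar: +$409.14 → $409.14
  Apr: +$409.14 − $349.92 → $468.36
  May: +$409.14 → $877.50
  Jun: +$409.14 → $1,286.64
  Jul: +$409.14 − $349.92 → $1,345.86
  Aug: +$409.14 → $1,755.00
  Sep: +$409.14 → $2,164.14
  Oct: +$409.14 − $349.92 → $2,223.36
  Nov: +$409.14 − $1,367.16 → $1,265.34
  Dec: +$409.14 → $1,674.48
  Jan: +$409.14 − $2,492.76 → -$409.14
  Feb: +$409.14 → $0.00
Lowest trial balance = -$409.14 (Jan)
Initial deposit = cushion − low point = $818.28 − (-$409.14) = $1,227.42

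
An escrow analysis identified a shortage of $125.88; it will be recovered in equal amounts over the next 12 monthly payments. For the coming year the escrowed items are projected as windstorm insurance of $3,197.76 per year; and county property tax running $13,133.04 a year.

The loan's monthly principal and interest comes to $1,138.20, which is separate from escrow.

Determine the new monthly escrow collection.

Windstorm insurance: $3,197.76
County property tax: $13,133.04
Annual escrow total = $3,197.76 + $13,133.04 = $16,330.80
Monthly = $16,330.80 ÷ 12 = $1,360.90
Shortage spread = $125.88 ÷ 12 = $10.49/mo
Adjusted monthly = $1,360.90 + $10.49 = $1,371.39

$1,371.39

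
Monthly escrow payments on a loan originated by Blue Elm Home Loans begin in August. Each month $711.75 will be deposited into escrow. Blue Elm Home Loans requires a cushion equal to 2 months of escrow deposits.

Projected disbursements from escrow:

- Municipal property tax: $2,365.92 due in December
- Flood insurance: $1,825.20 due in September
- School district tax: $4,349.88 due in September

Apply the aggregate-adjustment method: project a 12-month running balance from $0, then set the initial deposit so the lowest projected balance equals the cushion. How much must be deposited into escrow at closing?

$6,405.75

Cushion = 2 × $711.75 = $1,423.50
Trial balance (start $0, +$711.75 each month, − disbursements):
  Aug: +$711.75 → $711.75
  Sep: +$711.75 − $6,175.08 → -$4,751.58
  Oct: +$711.75 → -$4,039.83
  Nov: +$711.75 → -$3,328.08
  Dec: +$711.75 − $2,365.92 → -$4,982.25
  Jan: +$711.75 → -$4,270.50
  Feb: +$711.75 → -$3,558.75
  Mar: +$711.75 → -$2,847.00
  Apr: +$711.75 → -$2,135.25
  May: +$711.75 → -$1,423.50
  Jun: +$711.75 → -$711.75
  Jul: +$711.75 → $0.00
Lowest trial balance = -$4,982.25 (Dec)
Initial deposit = cushion − low point = $1,423.50 − (-$4,982.25) = $6,405.75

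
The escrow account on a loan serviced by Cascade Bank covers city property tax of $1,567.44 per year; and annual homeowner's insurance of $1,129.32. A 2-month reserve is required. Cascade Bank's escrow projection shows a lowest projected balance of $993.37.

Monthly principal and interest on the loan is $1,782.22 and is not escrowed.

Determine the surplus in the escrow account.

$543.91

City property tax = $1,567.44/yr
Homeowner's insurance = $1,129.32/yr
Total per year = $1,567.44 + $1,129.32 = $2,696.76
Per month = $2,696.76 ÷ 12 = $224.73
Required cushion = 2 × $224.73 = $449.46
Surplus = $993.37 − $449.46 = $543.91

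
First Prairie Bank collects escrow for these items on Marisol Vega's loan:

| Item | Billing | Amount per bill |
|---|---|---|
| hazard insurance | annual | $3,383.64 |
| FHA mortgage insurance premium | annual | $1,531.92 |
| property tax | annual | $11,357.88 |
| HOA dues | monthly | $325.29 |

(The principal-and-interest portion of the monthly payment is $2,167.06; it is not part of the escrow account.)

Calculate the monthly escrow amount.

Hazard insurance — $3,383.64/yr
FHA mortgage insurance premium — $1,531.92/yr
Property tax — $11,357.88/yr
HOA dues — $325.29 × 12 = $3,903.48/yr
Annual escrow total = $20,176.92
Base monthly escrow = $20,176.92 / 12 = $1,681.41

$1,681.41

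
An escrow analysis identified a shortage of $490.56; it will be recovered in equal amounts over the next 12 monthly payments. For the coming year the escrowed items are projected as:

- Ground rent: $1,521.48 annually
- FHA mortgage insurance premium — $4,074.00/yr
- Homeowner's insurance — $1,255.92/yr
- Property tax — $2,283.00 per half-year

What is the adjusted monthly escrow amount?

$992.33

Ground rent — $1,521.48/yr
FHA mortgage insurance premium — $4,074.00/yr
Homeowner's insurance — $1,255.92/yr
Property tax — $2,283.00 × 2 = $4,566.00/yr
Total annual escrow = $1,521.48 + $4,074.00 + $1,255.92 + $4,566.00 = $11,417.40
Monthly escrow = $11,417.40 ÷ 12 = $951.45
Shortage spread = $490.56 / 12 = $40.88/mo
Adjusted monthly = $951.45 + $40.88 = $992.33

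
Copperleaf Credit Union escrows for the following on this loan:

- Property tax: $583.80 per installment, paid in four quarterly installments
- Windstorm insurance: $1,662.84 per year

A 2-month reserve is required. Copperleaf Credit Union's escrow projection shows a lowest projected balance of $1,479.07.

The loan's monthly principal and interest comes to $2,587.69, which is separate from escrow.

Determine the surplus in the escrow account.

$812.73

Property tax: $583.80 × 4 = $2,335.20 per year
Windstorm insurance: $1,662.84 per year
Yearly total = $3,998.04
Per month = $3,998.04 ÷ 12 = $333.17
Cushion = 2 × $333.17 = $666.34
Excess over cushion: $1,479.07 − $666.34 = $812.73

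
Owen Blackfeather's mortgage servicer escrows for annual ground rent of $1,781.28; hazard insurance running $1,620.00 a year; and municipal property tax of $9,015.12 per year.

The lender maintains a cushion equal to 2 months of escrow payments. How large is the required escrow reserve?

Ground rent: $1,781.28 annually
Hazard insurance: $1,620.00 annually
Municipal property tax: $9,015.12 annually
Total annual escrow = $12,416.40
Monthly = $12,416.40 ÷ 12 = $1,034.70
Cushion = 2 × $1,034.70 = $2,069.40

$2,069.40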